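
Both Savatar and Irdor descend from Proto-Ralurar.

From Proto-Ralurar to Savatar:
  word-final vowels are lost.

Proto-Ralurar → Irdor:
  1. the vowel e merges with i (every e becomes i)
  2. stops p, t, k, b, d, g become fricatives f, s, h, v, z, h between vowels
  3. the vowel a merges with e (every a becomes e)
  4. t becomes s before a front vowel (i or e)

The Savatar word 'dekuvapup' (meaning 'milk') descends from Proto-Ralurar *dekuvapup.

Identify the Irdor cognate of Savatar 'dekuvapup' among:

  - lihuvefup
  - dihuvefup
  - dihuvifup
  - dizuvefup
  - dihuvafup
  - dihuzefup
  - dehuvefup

dihuvefup

Irdor: *dekuvapup > dikuvapup > dihuvafup > dihuvefup  (by vowel merger, intervocalic lenition, vowel merger)
The other candidates each miss or misapply at least one Irdor change.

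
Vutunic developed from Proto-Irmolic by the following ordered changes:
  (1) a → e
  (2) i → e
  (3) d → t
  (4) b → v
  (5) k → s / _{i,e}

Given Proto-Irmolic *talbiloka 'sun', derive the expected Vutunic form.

Vutunic: *talbiloka
  talbiloka → telbiloke   [vowel merger]
  telbiloke → telbeloke   [vowel merger]
  telbeloke (rule 3 does not apply)
  telbeloke → telveloke   [unconditioned shift]
  telveloke → telvelose   [palatalisation]
  giving Vutunic telvelose.

telvelose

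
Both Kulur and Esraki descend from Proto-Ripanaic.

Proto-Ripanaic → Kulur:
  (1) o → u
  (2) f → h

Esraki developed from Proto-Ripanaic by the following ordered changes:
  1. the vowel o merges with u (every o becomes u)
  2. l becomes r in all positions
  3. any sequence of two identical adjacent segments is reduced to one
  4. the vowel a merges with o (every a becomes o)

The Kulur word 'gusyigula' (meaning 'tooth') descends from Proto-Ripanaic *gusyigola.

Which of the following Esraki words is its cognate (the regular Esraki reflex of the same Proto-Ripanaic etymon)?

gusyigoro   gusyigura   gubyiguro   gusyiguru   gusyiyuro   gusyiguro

Esraki: start from *gusyigola.
  rule 1 (vowel merger): gusyigola → gusyigula
  rule 2 (unconditioned shift): gusyigula → gusyigura
  rule 3: no change — gusyigura
  rule 4 (vowel merger): gusyigura → gusyiguro
  ⇒ Esraki gusyiguro
The other candidates each miss or misapply at least one Esraki change.

gusyiguro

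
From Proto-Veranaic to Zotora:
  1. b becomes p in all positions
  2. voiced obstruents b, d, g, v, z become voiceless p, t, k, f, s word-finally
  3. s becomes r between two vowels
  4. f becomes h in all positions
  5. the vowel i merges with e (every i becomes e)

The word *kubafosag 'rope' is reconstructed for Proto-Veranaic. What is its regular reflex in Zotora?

kupahorak

Zotora: *kubafosag > kupafosag > kupafosak > kupaforak > kupahorak  (by unconditioned shift, final devoicing, rhotacism, unconditioned shift)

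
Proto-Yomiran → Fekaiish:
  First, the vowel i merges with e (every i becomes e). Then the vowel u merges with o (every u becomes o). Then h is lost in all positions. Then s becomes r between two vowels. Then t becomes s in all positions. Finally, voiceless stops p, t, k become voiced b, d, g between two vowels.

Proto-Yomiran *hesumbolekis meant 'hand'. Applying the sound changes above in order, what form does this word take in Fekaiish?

Fekaiish: *hesumbolekis
  hesumbolekis → hesumbolekes   [vowel merger]
  hesumbolekes → hesombolekes   [vowel merger]
  hesombolekes → esombolekes   [h-loss]
  esombolekes → erombolekes   [rhotacism]
  erombolekes (rule 5 does not apply)
  erombolekes → eromboleges   [intervocalic voicing]
  giving Fekaiish eromboleges.

eromboleges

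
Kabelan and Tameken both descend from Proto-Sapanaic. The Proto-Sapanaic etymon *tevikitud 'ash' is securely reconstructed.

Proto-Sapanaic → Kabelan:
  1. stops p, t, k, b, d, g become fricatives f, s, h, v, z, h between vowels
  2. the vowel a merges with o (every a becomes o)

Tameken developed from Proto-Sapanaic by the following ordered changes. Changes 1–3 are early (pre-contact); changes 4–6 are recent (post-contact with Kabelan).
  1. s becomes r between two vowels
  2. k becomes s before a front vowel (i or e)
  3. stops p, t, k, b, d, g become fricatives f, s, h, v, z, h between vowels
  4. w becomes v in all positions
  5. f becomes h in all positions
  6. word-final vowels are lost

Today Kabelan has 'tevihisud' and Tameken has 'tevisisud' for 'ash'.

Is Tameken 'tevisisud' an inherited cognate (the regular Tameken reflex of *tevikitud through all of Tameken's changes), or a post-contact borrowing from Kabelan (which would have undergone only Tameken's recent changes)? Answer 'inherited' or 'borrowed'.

If inherited, *tevikitud would pass through all of Tameken's changes:
Tameken: start from *tevikitud.
  rule 1: no change — tevikitud
  rule 2 (palatalisation): tevikitud → tevisitud
  rule 3 (intervocalic lenition): tevisitud → tevisisud
  rule 4: no change — tevisisud
  rule 5: no change — tevisisud
  rule 6: no change — tevisisud
  ⇒ Tameken tevisisud
If borrowed from Kabelan 'tevihisud' after the early changes, it would undergo only the recent ones:
  rule 4 (unconditioned shift): no change (tevihisud)
  rule 5 (unconditioned shift): no change (tevihisud)
  rule 6 (apocope): no change (tevihisud)
  ⇒ as a loan: tevihisud
Tameken 'tevisisud' matches the inherited outcome exactly, so it is an inherited cognate, not a loan.

inherited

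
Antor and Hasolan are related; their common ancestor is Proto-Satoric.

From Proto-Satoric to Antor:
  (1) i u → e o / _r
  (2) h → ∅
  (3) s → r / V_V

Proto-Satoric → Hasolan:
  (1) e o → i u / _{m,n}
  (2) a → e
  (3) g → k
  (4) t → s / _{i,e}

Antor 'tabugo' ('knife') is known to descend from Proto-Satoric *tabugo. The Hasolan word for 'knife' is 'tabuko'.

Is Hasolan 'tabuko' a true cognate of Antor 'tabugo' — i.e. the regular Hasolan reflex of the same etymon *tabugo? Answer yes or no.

Derive the expected Hasolan reflex of *tabugo:
Hasolan: *tabugo
  tabugo (rule 1 does not apply)
  tabugo → tebugo   [vowel merger]
  tebugo → tebuko   [unconditioned shift]
  tebuko → sebuko   [palatalisation]
  giving Hasolan sebuko.
The regular Hasolan reflex would be 'sebuko', but the attested form is 'tabuko'. The correspondence is irregular, so they are not cognates (the Hasolan form has a different source).

no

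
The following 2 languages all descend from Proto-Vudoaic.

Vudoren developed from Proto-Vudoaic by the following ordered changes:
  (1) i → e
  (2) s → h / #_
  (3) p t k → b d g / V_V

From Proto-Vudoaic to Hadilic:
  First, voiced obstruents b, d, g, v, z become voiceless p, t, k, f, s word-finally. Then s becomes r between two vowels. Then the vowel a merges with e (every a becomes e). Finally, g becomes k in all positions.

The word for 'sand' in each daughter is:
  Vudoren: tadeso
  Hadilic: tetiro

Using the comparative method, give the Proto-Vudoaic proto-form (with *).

*tatiso

Position 3: Vudoren has d, Hadilic has t. Taking the neighbouring segments as reconstructed: Vudoren d could go back to *t or *d; Hadilic t can only go back to *t — the one source consistent with every daughter is *t.
Position 4: Vudoren has e, Hadilic has i. Hadilic preserves i here (none of its changes turn any other segment into i), so the proto-segment is *i.
Position 5: Vudoren has s, Hadilic has r. Vudoren preserves s here (none of its changes turn any other segment into s), so the proto-segment is *s.
Verify the candidate proto-form against each daughter:
Vudoren: *tatiso > tateso > tadeso  (by vowel merger, intervocalic voicing)
Hadilic: start from *tatiso.
  rule 1: no change — tatiso
  rule 2 (rhotacism): tatiso → tatiro
  rule 3 (vowel merger): tatiro → tetiro
  rule 4: no change — tetiro
  ⇒ Hadilic tetiro
*tatiso is the unique common source.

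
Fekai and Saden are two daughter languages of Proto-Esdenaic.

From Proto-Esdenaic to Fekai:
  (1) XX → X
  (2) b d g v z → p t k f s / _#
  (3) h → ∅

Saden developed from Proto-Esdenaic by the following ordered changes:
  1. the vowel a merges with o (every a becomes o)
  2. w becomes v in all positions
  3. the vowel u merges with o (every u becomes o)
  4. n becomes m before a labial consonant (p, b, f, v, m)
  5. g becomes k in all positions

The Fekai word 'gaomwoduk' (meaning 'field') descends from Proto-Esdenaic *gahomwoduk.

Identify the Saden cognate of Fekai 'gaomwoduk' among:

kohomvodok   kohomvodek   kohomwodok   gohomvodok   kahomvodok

Saden: start from *gahomwoduk.
  rule 1 (vowel merger): gahomwoduk → gohomwoduk
  rule 2 (unconditioned shift): gohomwoduk → gohomvoduk
  rule 3 (vowel merger): gohomvoduk → gohomvodok
  rule 4: no change — gohomvodok
  rule 5 (unconditioned shift): gohomvodok → kohomvodok
  ⇒ Saden kohomvodok
Among the options, 'kohomvodok' alone shows every Saden change applied in order.

kohomvodok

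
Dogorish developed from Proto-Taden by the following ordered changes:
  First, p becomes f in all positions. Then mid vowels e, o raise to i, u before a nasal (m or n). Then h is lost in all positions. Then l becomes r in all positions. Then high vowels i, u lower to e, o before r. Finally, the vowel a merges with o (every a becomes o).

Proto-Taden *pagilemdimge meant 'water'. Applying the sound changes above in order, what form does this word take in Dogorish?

Dogorish: *pagilemdimge > fagilemdimge > fagilimdimge > fagirimdimge > fagerimdimge > fogerimdimge  (by unconditioned shift, pre-nasal raising, unconditioned shift, pre-rhotic lowering, vowel merger)

fogerimdimge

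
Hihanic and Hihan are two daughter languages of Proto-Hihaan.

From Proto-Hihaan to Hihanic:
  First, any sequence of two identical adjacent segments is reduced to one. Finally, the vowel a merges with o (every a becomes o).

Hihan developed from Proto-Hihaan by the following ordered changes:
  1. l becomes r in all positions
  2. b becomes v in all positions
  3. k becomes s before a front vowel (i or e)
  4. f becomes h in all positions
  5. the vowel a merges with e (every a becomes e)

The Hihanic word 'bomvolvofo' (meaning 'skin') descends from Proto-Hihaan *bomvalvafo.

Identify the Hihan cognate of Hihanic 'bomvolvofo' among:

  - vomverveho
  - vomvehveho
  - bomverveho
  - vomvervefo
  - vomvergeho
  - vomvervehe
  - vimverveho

vomverveho

Hihan: *bomvalvafo > bomvarvafo > vomvarvafo > vomvarvaho > vomverveho  (by unconditioned shift, unconditioned shift, unconditioned shift, vowel merger)
The other candidates each miss or misapply at least one Hihan change.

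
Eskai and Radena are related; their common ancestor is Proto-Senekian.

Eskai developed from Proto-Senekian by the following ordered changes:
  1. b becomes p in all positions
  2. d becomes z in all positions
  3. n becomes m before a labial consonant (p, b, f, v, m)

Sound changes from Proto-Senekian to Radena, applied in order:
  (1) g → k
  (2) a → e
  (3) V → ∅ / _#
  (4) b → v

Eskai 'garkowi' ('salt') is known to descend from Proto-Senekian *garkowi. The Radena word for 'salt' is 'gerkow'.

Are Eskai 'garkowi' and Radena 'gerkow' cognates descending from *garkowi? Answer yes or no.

no

Derive the expected Radena reflex of *garkowi:
Radena: *garkowi
  garkowi → karkowi   [unconditioned shift]
  karkowi → kerkowi   [vowel merger]
  kerkowi → kerkow   [apocope]
  kerkow (rule 4 does not apply)
  giving Radena kerkow.
The regular Radena reflex would be 'kerkow', but the attested form is 'gerkow'. The correspondence is irregular, so they are not cognates (the Radena form has a different source).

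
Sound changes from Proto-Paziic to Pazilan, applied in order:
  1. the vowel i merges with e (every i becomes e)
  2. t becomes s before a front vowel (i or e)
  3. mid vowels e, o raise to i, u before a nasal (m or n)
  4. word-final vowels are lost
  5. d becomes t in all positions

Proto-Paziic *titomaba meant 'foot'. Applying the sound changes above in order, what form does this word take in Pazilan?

Pazilan: start from *titomaba.
  rule 1 (vowel merger): titomaba → tetomaba
  rule 2 (palatalisation): tetomaba → setomaba
  rule 3 (pre-nasal raising): setomaba → setumaba
  rule 4 (apocope): setumaba → setumab
  rule 5: no change — setumab
  ⇒ Pazilan setumab

setumab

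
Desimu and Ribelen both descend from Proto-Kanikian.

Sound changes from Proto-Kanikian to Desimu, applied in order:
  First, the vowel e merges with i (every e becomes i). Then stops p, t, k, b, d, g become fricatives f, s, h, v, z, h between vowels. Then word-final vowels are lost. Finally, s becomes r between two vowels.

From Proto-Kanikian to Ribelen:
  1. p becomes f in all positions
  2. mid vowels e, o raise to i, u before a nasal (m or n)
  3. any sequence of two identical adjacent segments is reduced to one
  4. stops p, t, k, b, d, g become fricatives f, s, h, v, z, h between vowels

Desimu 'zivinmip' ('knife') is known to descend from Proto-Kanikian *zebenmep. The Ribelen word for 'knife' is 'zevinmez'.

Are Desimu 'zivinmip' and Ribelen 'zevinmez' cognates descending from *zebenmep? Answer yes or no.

no

Derive the expected Ribelen reflex of *zebenmep:
Ribelen: start from *zebenmep.
  rule 1 (unconditioned shift): zebenmep → zebenmef
  rule 2 (pre-nasal raising): zebenmef → zebinmef
  rule 3: no change — zebinmef
  rule 4 (intervocalic lenition): zebinmef → zevinmef
  ⇒ Ribelen zevinmef
The regular Ribelen reflex would be 'zevinmef', but the attested form is 'zevinmez'. The correspondence is irregular, so they are not cognates (the Ribelen form has a different source).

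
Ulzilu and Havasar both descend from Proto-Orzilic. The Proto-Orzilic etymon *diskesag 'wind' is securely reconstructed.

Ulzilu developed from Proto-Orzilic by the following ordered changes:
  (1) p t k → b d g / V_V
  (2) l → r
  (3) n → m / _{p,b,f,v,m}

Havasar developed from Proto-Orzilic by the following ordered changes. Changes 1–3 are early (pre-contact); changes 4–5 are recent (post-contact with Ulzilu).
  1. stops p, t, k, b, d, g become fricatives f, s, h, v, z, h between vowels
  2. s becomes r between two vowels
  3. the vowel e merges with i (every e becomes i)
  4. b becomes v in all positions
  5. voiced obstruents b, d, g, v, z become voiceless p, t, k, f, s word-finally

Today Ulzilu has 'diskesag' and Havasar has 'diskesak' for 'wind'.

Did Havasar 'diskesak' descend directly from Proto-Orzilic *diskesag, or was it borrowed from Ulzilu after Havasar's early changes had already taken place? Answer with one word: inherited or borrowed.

If inherited, *diskesag would pass through all of Havasar's changes:
Havasar: *diskesag
  diskesag (rule 1 does not apply)
  diskesag → diskerag   [rhotacism]
  diskerag → diskirag   [vowel merger]
  diskirag (rule 4 does not apply)
  diskirag → diskirak   [final devoicing]
  giving Havasar diskirak.
If borrowed from Ulzilu 'diskesag' after the early changes, it would undergo only the recent ones:
  rule 4 (unconditioned shift): no change (diskesag)
  rule 5 (final devoicing): diskesag → diskesak
  ⇒ as a loan: diskesak
Havasar 'diskesak' matches the loan outcome 'diskesak', not the inherited 'diskirak' — it skipped the early Havasar changes, so it was borrowed from Ulzilu.

borrowed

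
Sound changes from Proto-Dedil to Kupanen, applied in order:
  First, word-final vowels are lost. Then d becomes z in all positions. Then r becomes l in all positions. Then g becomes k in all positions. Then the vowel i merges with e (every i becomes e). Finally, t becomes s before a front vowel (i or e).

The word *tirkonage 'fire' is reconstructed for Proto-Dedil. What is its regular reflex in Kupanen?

Kupanen: *tirkonage
  tirkonage → tirkonag   [apocope]
  tirkonag (rule 2 does not apply)
  tirkonag → tilkonag   [unconditioned shift]
  tilkonag → tilkonak   [unconditioned shift]
  tilkonak → telkonak   [vowel merger]
  telkonak → selkonak   [palatalisation]
  giving Kupanen selkonak.

selkonak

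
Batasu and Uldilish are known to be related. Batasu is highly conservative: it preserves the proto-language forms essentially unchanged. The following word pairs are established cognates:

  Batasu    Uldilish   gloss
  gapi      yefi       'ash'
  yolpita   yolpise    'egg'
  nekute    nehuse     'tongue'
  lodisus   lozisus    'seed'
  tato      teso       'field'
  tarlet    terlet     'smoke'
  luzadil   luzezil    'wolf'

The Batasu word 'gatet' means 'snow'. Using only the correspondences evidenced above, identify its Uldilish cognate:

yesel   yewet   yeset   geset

gapi ~ yefi — Batasu g corresponds to Uldilish y word-initially before a back vowel.
tato ~ teso, luzadil ~ luzezil — Batasu a corresponds to Uldilish e after a consonant, before a consonant other than r, m, n, p, b, f, v.
nekute ~ nehuse — Batasu t corresponds to Uldilish s between vowels (before a front vowel).
Applying these to Batasu 'gatet':
  gatet → yatet   (g→y word-initially before a back vowel)
  yatet → yetet   (a→e after a consonant, before a consonant other than r, m, n, p, b, f, v)
  yetet → yeset   (t→s between vowels (before a front vowel))
So the Uldilish cognate is 'yeset'.

yeset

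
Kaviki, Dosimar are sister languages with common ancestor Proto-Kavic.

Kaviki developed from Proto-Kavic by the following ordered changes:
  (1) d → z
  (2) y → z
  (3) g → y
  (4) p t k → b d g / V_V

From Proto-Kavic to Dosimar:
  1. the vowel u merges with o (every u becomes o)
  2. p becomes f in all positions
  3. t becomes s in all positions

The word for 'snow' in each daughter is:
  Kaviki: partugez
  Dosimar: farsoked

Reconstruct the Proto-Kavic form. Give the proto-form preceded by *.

Position 4: Kaviki has t, Dosimar has s. Kaviki preserves t here (none of its changes turn any other segment into t), so the proto-segment is *t.
Position 1: Kaviki has p, Dosimar has f. Kaviki preserves p here (none of its changes turn any other segment into p), so the proto-segment is *p.
Position 8: Kaviki has z, Dosimar has d. Dosimar preserves d here (none of its changes turn any other segment into d), so the proto-segment is *d.
Verify the candidate proto-form against each daughter:
Kaviki: *partuked > partukez > partugez  (by unconditioned shift, intervocalic voicing)
Dosimar: *partuked > partoked > fartoked > farsoked  (by vowel merger, unconditioned shift, unconditioned shift)
No other proto-form is consistent with every reflex, so the reconstruction is *partuked.

*partuked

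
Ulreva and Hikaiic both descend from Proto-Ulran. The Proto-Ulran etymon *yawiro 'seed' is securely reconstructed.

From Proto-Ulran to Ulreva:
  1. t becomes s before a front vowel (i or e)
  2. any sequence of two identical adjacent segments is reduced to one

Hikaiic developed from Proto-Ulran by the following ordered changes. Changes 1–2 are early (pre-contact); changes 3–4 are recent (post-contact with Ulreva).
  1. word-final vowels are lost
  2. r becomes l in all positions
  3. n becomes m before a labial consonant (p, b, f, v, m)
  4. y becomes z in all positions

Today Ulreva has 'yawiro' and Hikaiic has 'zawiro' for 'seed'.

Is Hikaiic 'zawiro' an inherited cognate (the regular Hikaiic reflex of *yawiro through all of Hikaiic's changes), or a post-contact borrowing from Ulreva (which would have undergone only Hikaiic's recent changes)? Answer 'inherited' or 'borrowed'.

borrowed

If inherited, *yawiro would pass through all of Hikaiic's changes:
Hikaiic: *yawiro
  yawiro → yawir   [apocope]
  yawir → yawil   [unconditioned shift]
  yawil (rule 3 does not apply)
  yawil → zawil   [unconditioned shift]
  giving Hikaiic zawil.
If borrowed from Ulreva 'yawiro' after the early changes, it would undergo only the recent ones:
  rule 3 (nasal place assimilation): no change (yawiro)
  rule 4 (unconditioned shift): yawiro → zawiro
  ⇒ as a loan: zawiro
Hikaiic 'zawiro' matches the loan outcome 'zawiro', not the inherited 'zawil' — it skipped the early Hikaiic changes, so it was borrowed from Ulreva.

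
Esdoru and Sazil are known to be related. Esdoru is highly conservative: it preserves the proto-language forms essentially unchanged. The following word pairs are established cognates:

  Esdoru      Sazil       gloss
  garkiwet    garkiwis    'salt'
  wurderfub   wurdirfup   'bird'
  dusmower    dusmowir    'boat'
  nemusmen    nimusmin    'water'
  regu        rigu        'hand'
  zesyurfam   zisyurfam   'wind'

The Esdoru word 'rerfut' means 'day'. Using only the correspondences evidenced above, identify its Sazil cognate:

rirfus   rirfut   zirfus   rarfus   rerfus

wurderfub ~ wurdirfup, dusmower ~ dusmowir — Esdoru e corresponds to Sazil i after a consonant, before r.
garkiwet ~ garkiwis — Esdoru t corresponds to Sazil s word-finally.
Applying these to Esdoru 'rerfut':
  rerfut → rirfut   (e→i after a consonant, before r)
  rirfut → rirfus   (t→s word-finally)
So the Sazil cognate is 'rirfus'.

rirfus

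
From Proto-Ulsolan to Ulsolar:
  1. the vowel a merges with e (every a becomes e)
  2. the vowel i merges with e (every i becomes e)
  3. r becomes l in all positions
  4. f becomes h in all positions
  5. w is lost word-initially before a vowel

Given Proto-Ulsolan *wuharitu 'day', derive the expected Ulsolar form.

Ulsolar: start from *wuharitu.
  rule 1 (vowel merger): wuharitu → wuheritu
  rule 2 (vowel merger): wuheritu → wuheretu
  rule 3 (unconditioned shift): wuheretu → wuheletu
  rule 4: no change — wuheletu
  rule 5 (glide loss): wuheletu → uheletu
  ⇒ Ulsolar uheletu

uheletu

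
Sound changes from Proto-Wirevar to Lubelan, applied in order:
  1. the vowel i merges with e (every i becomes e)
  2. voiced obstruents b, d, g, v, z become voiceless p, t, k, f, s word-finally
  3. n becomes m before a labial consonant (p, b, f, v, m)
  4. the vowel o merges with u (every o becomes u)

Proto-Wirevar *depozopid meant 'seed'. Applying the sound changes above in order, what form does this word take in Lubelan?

depuzupet

Lubelan: start from *depozopid.
  rule 1 (vowel merger): depozopid → depozoped
  rule 2 (final devoicing): depozoped → depozopet
  rule 3: no change — depozopet
  rule 4 (vowel merger): depozopet → depuzupet
  ⇒ Lubelan depuzupet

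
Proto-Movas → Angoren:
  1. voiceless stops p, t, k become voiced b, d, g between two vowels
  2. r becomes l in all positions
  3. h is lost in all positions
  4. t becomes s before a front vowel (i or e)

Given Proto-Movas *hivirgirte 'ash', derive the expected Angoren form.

ivilgilse

Angoren: *hivirgirte > hivilgilte > ivilgilte > ivilgilse  (by unconditioned shift, h-loss, palatalisation)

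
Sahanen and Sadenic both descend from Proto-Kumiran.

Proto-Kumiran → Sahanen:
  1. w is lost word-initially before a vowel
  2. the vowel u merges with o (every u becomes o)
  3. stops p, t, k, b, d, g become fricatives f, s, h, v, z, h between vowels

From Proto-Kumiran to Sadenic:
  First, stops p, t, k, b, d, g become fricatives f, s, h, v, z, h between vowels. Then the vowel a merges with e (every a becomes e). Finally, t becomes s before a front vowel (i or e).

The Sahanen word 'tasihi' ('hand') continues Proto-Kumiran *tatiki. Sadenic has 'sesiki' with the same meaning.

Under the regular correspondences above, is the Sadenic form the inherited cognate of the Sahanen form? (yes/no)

no

Derive the expected Sadenic reflex of *tatiki:
Sadenic: start from *tatiki.
  rule 1 (intervocalic lenition): tatiki → tasihi
  rule 2 (vowel merger): tasihi → tesihi
  rule 3 (palatalisation): tesihi → sesihi
  ⇒ Sadenic sesihi
The regular Sadenic reflex would be 'sesihi', but the attested form is 'sesiki'. The correspondence is irregular, so they are not cognates (the Sadenic form has a different source).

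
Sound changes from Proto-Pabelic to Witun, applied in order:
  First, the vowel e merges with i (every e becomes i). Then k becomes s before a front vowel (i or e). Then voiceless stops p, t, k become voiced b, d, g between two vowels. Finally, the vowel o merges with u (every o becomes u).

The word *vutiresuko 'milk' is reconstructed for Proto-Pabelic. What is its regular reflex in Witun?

vudirisugu

Witun: *vutiresuko
  vutiresuko → vutirisuko   [vowel merger]
  vutirisuko (rule 2 does not apply)
  vutirisuko → vudirisugo   [intervocalic voicing]
  vudirisugo → vudirisugu   [vowel merger]
  giving Witun vudirisugu.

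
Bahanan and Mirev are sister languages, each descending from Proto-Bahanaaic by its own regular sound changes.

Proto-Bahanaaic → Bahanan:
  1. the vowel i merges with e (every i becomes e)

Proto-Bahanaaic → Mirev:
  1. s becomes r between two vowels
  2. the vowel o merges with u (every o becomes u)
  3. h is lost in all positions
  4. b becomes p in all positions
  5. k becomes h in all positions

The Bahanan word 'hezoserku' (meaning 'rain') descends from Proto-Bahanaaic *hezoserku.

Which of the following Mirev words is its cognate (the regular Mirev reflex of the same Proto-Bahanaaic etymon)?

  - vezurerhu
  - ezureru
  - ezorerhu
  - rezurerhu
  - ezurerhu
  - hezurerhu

ezurerhu

Mirev: start from *hezoserku.
  rule 1 (rhotacism): hezoserku → hezorerku
  rule 2 (vowel merger): hezorerku → hezurerku
  rule 3 (h-loss): hezurerku → ezurerku
  rule 4: no change — ezurerku
  rule 5 (unconditioned shift): ezurerku → ezurerhu
  ⇒ Mirev ezurerhu
The other candidates each miss or misapply at least one Mirev change.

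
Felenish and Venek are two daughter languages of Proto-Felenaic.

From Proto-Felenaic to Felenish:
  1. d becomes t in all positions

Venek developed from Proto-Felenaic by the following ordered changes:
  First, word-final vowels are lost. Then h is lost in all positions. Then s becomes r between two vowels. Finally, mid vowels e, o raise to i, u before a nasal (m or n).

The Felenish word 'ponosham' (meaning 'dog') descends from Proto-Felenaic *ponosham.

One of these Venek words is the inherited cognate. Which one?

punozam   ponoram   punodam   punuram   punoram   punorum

Venek: *ponosham > ponosam > ponoram > punoram  (by h-loss, rhotacism, pre-nasal raising)
The other candidates each miss or misapply at least one Venek change.

punoram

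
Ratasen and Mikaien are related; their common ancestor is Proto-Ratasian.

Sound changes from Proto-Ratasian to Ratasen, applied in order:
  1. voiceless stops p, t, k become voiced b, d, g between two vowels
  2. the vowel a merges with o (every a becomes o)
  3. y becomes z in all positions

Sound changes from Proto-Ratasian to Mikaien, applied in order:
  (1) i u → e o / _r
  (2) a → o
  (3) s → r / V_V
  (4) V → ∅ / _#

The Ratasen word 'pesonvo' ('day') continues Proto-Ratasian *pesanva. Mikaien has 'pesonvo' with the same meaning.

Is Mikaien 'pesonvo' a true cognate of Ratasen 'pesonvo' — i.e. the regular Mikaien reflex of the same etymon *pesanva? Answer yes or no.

no

Derive the expected Mikaien reflex of *pesanva:
Mikaien: start from *pesanva.
  rule 1: no change — pesanva
  rule 2 (vowel merger): pesanva → pesonvo
  rule 3 (rhotacism): pesonvo → peronvo
  rule 4 (apocope): peronvo → peronv
  ⇒ Mikaien peronv
The regular Mikaien reflex would be 'peronv', but the attested form is 'pesonvo'. The correspondence is irregular, so they are not cognates (the Mikaien form has a different source).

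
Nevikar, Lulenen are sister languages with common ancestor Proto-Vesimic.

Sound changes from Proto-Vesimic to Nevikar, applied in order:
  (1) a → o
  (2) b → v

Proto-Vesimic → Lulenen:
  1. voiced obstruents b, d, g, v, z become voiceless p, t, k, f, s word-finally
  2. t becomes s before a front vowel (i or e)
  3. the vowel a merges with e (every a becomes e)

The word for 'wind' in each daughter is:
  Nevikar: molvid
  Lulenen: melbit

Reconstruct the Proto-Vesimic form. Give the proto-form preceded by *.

*malbid

Position 4: Nevikar has v, Lulenen has b. Lulenen preserves b here (none of its changes turn any other segment into b), so the proto-segment is *b.
Position 2: Nevikar has o, Lulenen has e. Taking the neighbouring segments as reconstructed: Nevikar o could go back to *a or *o; Lulenen e could go back to *a or *e — the one source consistent with every daughter is *a.
This points to *malbid. Verify forward in each daughter:
Nevikar: *malbid
  malbid → molbid   [vowel merger]
  molbid → molvid   [unconditioned shift]
  giving Nevikar molvid.
Lulenen: *malbid
  malbid → malbit   [final devoicing]
  malbit (rule 2 does not apply)
  malbit → melbit   [vowel merger]
  giving Lulenen melbit.
*malbid is the unique common source.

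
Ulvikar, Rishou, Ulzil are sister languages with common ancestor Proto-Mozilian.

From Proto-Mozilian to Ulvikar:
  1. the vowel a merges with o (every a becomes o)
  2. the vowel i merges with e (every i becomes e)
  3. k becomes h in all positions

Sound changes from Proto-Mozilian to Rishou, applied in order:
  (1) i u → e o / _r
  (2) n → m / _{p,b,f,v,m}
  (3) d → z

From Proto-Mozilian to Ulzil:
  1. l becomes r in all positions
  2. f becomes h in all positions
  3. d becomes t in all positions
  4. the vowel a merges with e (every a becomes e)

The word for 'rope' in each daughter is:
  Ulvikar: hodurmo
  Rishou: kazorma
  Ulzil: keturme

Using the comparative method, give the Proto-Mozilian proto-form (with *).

*kadurma

Position 2: Ulvikar has o, Rishou has a, Ulzil has e. Rishou preserves a here (none of its changes turn any other segment into a), so the proto-segment is *a.
Position 3: Ulvikar has d, Rishou has z, Ulzil has t. Ulvikar preserves d here (none of its changes turn any other segment into d), so the proto-segment is *d.
Continuing position by position gives *kadurma; check it forward:
Ulvikar: *kadurma > kodurmo > hodurmo  (by vowel merger, unconditioned shift)
Rishou: *kadurma
  kadurma → kadorma   [pre-rhotic lowering]
  kadorma (rule 2 does not apply)
  kadorma → kazorma   [unconditioned shift]
  giving Rishou kazorma.
Ulzil: start from *kadurma.
  rule 1: no change — kadurma
  rule 2: no change — kadurma
  rule 3 (unconditioned shift): kadurma → katurma
  rule 4 (vowel merger): katurma → keturme
  ⇒ Ulzil keturme
Only *kadurma yields all of Ulvikar hodurmo, Rishou kazorma, Ulzil keturme.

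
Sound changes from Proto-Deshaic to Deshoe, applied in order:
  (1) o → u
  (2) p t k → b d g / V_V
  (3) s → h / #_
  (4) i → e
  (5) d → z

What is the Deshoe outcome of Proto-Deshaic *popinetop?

Deshoe: *popinetop > pupinetup > pubinedup > pubenedup > pubenezup  (by vowel merger, intervocalic voicing, vowel merger, unconditioned shift)

pubenezup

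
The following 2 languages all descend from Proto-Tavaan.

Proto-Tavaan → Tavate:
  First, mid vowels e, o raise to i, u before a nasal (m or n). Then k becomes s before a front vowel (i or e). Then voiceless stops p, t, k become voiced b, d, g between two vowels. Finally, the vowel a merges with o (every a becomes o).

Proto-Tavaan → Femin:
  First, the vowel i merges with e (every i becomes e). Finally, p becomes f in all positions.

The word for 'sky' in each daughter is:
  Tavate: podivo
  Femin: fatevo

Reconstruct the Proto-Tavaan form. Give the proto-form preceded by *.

Position 4: Tavate has i, Femin has e. Taking the neighbouring segments as reconstructed: Tavate i can only go back to *i; Femin e could go back to *e or *i — the one source consistent with every daughter is *i.
Position 1: Tavate has p, Femin has f. Tavate preserves p here (none of its changes turn any other segment into p), so the proto-segment is *p.
Position 2: Tavate has o, Femin has a. Femin preserves a here (none of its changes turn any other segment into a), so the proto-segment is *a.
This points to *pativo. Verify forward in each daughter:
Tavate: *pativo
  pativo (rule 1 does not apply)
  pativo (rule 2 does not apply)
  pativo → padivo   [intervocalic voicing]
  padivo → podivo   [vowel merger]
  giving Tavate podivo.
Femin: *pativo > patevo > fatevo  (by vowel merger, unconditioned shift)
No other proto-form is consistent with every reflex, so the reconstruction is *pativo.

*pativo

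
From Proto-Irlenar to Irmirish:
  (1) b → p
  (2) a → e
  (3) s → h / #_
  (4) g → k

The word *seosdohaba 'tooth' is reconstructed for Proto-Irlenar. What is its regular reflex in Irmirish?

Irmirish: *seosdohaba
  seosdohaba → seosdohapa   [unconditioned shift]
  seosdohapa → seosdohepe   [vowel merger]
  seosdohepe → heosdohepe   [debuccalisation]
  heosdohepe (rule 4 does not apply)
  giving Irmirish heosdohepe.

heosdohepe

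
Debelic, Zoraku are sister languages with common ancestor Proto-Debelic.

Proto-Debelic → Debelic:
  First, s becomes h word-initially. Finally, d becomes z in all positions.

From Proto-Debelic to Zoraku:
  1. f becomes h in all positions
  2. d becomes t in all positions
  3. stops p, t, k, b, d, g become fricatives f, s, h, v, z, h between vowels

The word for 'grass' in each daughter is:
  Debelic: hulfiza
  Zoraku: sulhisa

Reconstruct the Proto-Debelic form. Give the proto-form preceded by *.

Position 1: Debelic has h, Zoraku has s. Taking the neighbouring segments as reconstructed: Debelic h could go back to *s or *h; Zoraku s can only go back to *s — the one source consistent with every daughter is *s.
Position 6: Debelic has z, Zoraku has s. Taking the neighbouring segments as reconstructed: Debelic z could go back to *d or *z; Zoraku s could go back to *t or *d or *s — the one source consistent with every daughter is *d.
Position 4: Debelic has f, Zoraku has h. Debelic preserves f here (none of its changes turn any other segment into f), so the proto-segment is *f.
Continuing position by position gives *sulfida; check it forward:
Debelic: start from *sulfida.
  rule 1 (debuccalisation): sulfida → hulfida
  rule 2 (unconditioned shift): hulfida → hulfiza
  ⇒ Debelic hulfiza
Zoraku: start from *sulfida.
  rule 1 (unconditioned shift): sulfida → sulhida
  rule 2 (unconditioned shift): sulhida → sulhita
  rule 3 (intervocalic lenition): sulhita → sulhisa
  ⇒ Zoraku sulhisa
*sulfida is the unique common source.

*sulfida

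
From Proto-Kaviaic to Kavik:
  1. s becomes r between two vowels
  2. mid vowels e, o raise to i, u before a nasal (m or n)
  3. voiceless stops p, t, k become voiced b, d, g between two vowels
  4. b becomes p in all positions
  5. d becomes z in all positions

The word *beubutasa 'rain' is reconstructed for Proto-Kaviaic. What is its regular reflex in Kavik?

Kavik: *beubutasa
  beubutasa → beubutara   [rhotacism]
  beubutara (rule 2 does not apply)
  beubutara → beubudara   [intervocalic voicing]
  beubudara → peupudara   [unconditioned shift]
  peupudara → peupuzara   [unconditioned shift]
  giving Kavik peupuzara.

peupuzara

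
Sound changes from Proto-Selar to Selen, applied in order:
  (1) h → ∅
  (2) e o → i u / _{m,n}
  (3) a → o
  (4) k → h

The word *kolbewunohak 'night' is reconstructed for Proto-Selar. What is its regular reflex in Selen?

holbewunooh

Selen: *kolbewunohak
  kolbewunohak → kolbewunoak   [h-loss]
  kolbewunoak (rule 2 does not apply)
  kolbewunoak → kolbewunook   [vowel merger]
  kolbewunook → holbewunooh   [unconditioned shift]
  giving Selen holbewunooh.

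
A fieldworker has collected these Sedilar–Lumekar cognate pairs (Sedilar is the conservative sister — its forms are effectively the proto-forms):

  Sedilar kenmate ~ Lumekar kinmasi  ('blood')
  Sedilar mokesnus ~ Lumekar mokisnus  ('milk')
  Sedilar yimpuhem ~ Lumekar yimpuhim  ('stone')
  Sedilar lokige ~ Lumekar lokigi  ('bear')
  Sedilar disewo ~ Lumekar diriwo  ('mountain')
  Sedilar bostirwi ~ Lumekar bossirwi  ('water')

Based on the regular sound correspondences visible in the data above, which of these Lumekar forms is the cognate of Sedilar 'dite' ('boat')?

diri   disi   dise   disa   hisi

disi

kenmate ~ kinmasi — Sedilar t corresponds to Lumekar s between vowels (before a front vowel).
kenmate ~ kinmasi, lokige ~ lokigi — Sedilar e corresponds to Lumekar i word-finally.
Applying these to Sedilar 'dite':
  dite → dise   (t→s between vowels (before a front vowel))
  dise → disi   (e→i word-finally)
So the Lumekar cognate is 'disi'.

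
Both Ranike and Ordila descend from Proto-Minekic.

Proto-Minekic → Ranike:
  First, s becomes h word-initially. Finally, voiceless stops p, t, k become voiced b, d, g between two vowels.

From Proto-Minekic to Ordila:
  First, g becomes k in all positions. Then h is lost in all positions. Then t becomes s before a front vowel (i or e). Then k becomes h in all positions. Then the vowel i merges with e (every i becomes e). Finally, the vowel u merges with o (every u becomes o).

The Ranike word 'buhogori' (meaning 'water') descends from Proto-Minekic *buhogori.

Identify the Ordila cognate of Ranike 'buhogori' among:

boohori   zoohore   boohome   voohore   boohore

Ordila: start from *buhogori.
  rule 1 (unconditioned shift): buhogori → buhokori
  rule 2 (h-loss): buhokori → buokori
  rule 3: no change — buokori
  rule 4 (unconditioned shift): buokori → buohori
  rule 5 (vowel merger): buohori → buohore
  rule 6 (vowel merger): buohore → boohore
  ⇒ Ordila boohore
The other candidates each miss or misapply at least one Ordila change.

boohore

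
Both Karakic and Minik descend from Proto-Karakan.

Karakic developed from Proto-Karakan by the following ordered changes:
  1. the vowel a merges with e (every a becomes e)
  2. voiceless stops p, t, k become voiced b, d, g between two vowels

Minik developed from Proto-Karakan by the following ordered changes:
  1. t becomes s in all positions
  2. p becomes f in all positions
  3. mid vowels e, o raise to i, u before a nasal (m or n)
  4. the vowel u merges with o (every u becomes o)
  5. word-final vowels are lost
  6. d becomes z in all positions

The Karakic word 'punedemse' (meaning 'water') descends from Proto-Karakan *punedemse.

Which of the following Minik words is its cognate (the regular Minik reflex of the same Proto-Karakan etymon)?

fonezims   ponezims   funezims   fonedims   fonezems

fonezims

Minik: *punedemse
  punedemse (rule 1 does not apply)
  punedemse → funedemse   [unconditioned shift]
  funedemse → funedimse   [pre-nasal raising]
  funedimse → fonedimse   [vowel merger]
  fonedimse → fonedims   [apocope]
  fonedims → fonezims   [unconditioned shift]
  giving Minik fonezims.
The other candidates each miss or misapply at least one Minik change.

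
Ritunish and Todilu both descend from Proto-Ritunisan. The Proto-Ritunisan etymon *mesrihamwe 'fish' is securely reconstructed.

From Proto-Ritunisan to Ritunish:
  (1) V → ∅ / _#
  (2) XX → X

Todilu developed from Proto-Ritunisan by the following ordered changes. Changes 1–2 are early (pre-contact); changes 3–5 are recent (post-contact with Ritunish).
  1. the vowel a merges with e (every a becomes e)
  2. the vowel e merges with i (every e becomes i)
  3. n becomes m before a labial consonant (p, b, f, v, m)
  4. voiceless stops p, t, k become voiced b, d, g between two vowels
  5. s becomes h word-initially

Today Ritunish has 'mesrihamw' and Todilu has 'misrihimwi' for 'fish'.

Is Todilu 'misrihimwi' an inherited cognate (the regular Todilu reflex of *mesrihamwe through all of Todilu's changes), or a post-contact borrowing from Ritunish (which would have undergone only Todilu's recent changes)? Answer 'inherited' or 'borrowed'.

If inherited, *mesrihamwe would pass through all of Todilu's changes:
Todilu: *mesrihamwe
  mesrihamwe → mesrihemwe   [vowel merger]
  mesrihemwe → misrihimwi   [vowel merger]
  misrihimwi (rule 3 does not apply)
  misrihimwi (rule 4 does not apply)
  misrihimwi (rule 5 does not apply)
  giving Todilu misrihimwi.
If borrowed from Ritunish 'mesrihamw' after the early changes, it would undergo only the recent ones:
  rule 3 (nasal place assimilation): no change (mesrihamw)
  rule 4 (intervocalic voicing): no change (mesrihamw)
  rule 5 (debuccalisation): no change (mesrihamw)
  ⇒ as a loan: mesrihamw
Todilu 'misrihimwi' matches the inherited outcome exactly, so it is an inherited cognate, not a loan.

inherited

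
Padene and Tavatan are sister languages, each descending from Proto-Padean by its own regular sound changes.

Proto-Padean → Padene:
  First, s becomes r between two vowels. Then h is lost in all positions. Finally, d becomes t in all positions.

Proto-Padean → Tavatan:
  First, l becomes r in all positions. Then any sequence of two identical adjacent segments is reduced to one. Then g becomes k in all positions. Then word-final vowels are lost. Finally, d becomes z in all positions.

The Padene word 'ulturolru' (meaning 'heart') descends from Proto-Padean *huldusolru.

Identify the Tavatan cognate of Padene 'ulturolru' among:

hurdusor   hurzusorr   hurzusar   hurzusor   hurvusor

hurzusor

Tavatan: *huldusolru > hurdusorru > hurdusoru > hurdusor > hurzusor  (by unconditioned shift, degemination, apocope, unconditioned shift)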